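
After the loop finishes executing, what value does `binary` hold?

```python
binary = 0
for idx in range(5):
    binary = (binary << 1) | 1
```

Let's trace through this code step by step.

Initialize: binary = 0
Entering loop: for idx in range(5):
After iteration 1: idx = 0, binary = 1
After iteration 2: idx = 1, binary = 3
After iteration 3: idx = 2, binary = 7
After iteration 4: idx = 3, binary = 15
After iteration 5: idx = 4, binary = 31
Loop ends.

Final answer: 31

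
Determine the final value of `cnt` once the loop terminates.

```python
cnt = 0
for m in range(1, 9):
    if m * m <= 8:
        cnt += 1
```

Let's trace through this code step by step.

Initialize: cnt = 0
Entering loop: for m in range(1, 9):
After iteration 1: m = 1, cnt = 1
After iteration 2: m = 2, cnt = 2
After iteration 3: m = 3, cnt = 2
After iteration 4: m = 4, cnt = 2
After iteration 5: m = 5, cnt = 2
After iteration 6: m = 6, cnt = 2
After iteration 7: m = 7, cnt = 2
After iteration 8: m = 8, cnt = 2
Loop ends.

Final answer: 2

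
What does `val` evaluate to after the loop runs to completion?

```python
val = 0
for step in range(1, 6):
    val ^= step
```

Let's trace through this code step by step.

Initialize: val = 0
Entering loop: for step in range(1, 6):
After iteration 1: step = 1, val = 1
After iteration 2: step = 2, val = 3
After iteration 3: step = 3, val = 0
After iteration 4: step = 4, val = 4
After iteration 5: step = 5, val = 1
Loop ends.

Final answer: 1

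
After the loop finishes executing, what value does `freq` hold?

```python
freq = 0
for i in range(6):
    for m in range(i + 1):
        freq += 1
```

Let's trace through this code step by step.

Initialize: freq = 0
Entering loop: for i in range(6):
After iteration 1: i = 0, freq = 1, m = 0
After iteration 2: i = 1, freq = 3, m = 1
After iteration 3: i = 2, freq = 6, m = 2
After iteration 4: i = 3, freq = 10, m = 3
After iteration 5: i = 4, freq = 15, m = 4
After iteration 6: i = 5, freq = 21, m = 5
Loop ends.

Final answer: 21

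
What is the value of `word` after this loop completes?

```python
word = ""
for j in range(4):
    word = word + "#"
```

Let's trace through this code step by step.

Initialize: word = ''
Entering loop: for j in range(4):
After iteration 1: j = 0, word = '#'
After iteration 2: j = 1, word = '##'
After iteration 3: j = 2, word = '###'
After iteration 4: j = 3, word = '####'
Loop ends.

Final answer: '####'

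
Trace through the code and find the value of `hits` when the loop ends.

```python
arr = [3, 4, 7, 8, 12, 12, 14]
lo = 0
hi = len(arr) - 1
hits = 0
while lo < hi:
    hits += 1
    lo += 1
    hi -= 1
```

Let's trace through this code step by step.

Initialize: arr = [3, 4, 7, 8, 12, 12, 14]
Initialize: lo = 0
Initialize: hi = 6
Initialize: hits = 0
Entering loop: while lo < hi:
After iteration 1: lo = 1, hi = 5, hits = 1
After iteration 2: lo = 2, hi = 4, hits = 2
After iteration 3: lo = 3, hi = 3, hits = 3
Loop ends.

Final answer: 3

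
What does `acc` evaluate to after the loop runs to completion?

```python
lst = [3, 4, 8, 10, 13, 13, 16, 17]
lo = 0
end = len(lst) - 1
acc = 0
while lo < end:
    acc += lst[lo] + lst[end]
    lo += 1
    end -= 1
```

Let's trace through this code step by step.

Initialize: lst = [3, 4, 8, 10, 13, 13, 16, 17]
Initialize: lo = 0
Initialize: end = 7
Initialize: acc = 0
Entering loop: while lo < end:
After iteration 1: lo = 1, end = 6, acc = 20
After iteration 2: lo = 2, end = 5, acc = 40
After iteration 3: lo = 3, end = 4, acc = 61
After iteration 4: lo = 4, end = 3, acc = 84
Loop ends.

Final answer: 84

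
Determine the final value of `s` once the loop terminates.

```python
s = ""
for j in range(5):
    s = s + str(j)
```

Let's trace through this code step by step.

Initialize: s = ''
Entering loop: for j in range(5):
After iteration 1: j = 0, s = '0'
After iteration 2: j = 1, s = '01'
After iteration 3: j = 2, s = '012'
After iteration 4: j = 3, s = '0123'
After iteration 5: j = 4, s = '01234'
Loop ends.

Final answer: '01234'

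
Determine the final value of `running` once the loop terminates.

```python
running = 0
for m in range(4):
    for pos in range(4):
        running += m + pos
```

Let's trace through this code step by step.

Initialize: running = 0
Entering loop: for m in range(4):
After iteration 1: m = 0, running = 6
After iteration 2: m = 1, running = 16
After iteration 3: m = 2, running = 30
After iteration 4: m = 3, running = 48
Loop ends.

Final answer: 48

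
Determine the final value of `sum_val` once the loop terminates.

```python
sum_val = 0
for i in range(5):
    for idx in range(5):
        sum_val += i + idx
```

Let's trace through this code step by step.

Initialize: sum_val = 0
Entering loop: for i in range(5):
After iteration 1: i = 0, sum_val = 10
After iteration 2: i = 1, sum_val = 25
After iteration 3: i = 2, sum_val = 45
After iteration 4: i = 3, sum_val = 70
After iteration 5: i = 4, sum_val = 100
Loop ends.

Final answer: 100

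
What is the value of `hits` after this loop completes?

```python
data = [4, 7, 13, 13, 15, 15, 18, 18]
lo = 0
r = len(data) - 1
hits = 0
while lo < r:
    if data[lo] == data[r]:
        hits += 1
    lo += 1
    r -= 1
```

Let's trace through this code step by step.

Initialize: data = [4, 7, 13, 13, 15, 15, 18, 18]
Initialize: lo = 0
Initialize: r = 7
Initialize: hits = 0
Entering loop: while lo < r:
After iteration 1: lo = 1, r = 6, hits = 0
After iteration 2: lo = 2, r = 5, hits = 0
After iteration 3: lo = 3, r = 4, hits = 0
After iteration 4: lo = 4, r = 3, hits = 0
Loop ends.

Final answer: 0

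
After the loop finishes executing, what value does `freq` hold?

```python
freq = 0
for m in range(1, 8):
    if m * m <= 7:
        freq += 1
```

Let's trace through this code step by step.

Initialize: freq = 0
Entering loop: for m in range(1, 8):
After iteration 1: m = 1, freq = 1
After iteration 2: m = 2, freq = 2
After iteration 3: m = 3, freq = 2
After iteration 4: m = 4, freq = 2
After iteration 5: m = 5, freq = 2
After iteration 6: m = 6, freq = 2
After iteration 7: m = 7, freq = 2
Loop ends.

Final answer: 2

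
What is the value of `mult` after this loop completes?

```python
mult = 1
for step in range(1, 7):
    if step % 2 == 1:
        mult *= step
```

Let's trace through this code step by step.

Initialize: mult = 1
Entering loop: for step in range(1, 7):
After iteration 1: step = 1, mult = 1
After iteration 2: step = 2, mult = 1
After iteration 3: step = 3, mult = 3
After iteration 4: step = 4, mult = 3
After iteration 5: step = 5, mult = 15
After iteration 6: step = 6, mult = 15
Loop ends.

Final answer: 15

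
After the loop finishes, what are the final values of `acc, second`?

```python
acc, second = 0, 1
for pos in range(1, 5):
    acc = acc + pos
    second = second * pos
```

Let's trace through this code step by step.

Initialize: acc = 0
Initialize: second = 1
Entering loop: for pos in range(1, 5):
After iteration 1: pos = 1, acc = 1, second = 1
After iteration 2: pos = 2, acc = 3, second = 2
After iteration 3: pos = 3, acc = 6, second = 6
After iteration 4: pos = 4, acc = 10, second = 24
Loop ends.

Final answer: 10, 24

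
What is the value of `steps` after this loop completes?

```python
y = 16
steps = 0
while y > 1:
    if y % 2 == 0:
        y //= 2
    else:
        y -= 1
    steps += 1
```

Let's trace through this code step by step.

Initialize: y = 16
Initialize: steps = 0
Entering loop: while y > 1:
After iteration 1: y = 8, steps = 1
After iteration 2: y = 4, steps = 2
After iteration 3: y = 2, steps = 3
After iteration 4: y = 1, steps = 4
Loop ends.

Final answer: 4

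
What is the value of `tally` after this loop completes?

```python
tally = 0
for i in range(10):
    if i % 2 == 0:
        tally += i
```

Let's trace through this code step by step.

Initialize: tally = 0
Entering loop: for i in range(10):
After iteration 1: i = 0, tally = 0
After iteration 2: i = 1, tally = 0
After iteration 3: i = 2, tally = 2
After iteration 4: i = 3, tally = 2
After iteration 5: i = 4, tally = 6
After iteration 6: i = 5, tally = 6
After iteration 7: i = 6, tally = 12
After iteration 8: i = 7, tally = 12
After iteration 9: i = 8, tally = 20
After iteration 10: i = 9, tally = 20
Loop ends.

Final answer: 20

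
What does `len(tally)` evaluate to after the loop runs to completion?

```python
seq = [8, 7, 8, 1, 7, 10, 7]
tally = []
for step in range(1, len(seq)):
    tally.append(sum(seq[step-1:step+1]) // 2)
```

Let's trace through this code step by step.

Initialize: seq = [8, 7, 8, 1, 7, 10, 7]
Initialize: tally = []
Entering loop: for step in range(1, len(seq)):
After iteration 1: step = 1, tally = [7]
After iteration 2: step = 2, tally = [7, 7]
After iteration 3: step = 3, tally = [7, 7, 4]
After iteration 4: step = 4, tally = [7, 7, 4, 4]
After iteration 5: step = 5, tally = [7, 7, 4, 4, 8]
After iteration 6: step = 6, tally = [7, 7, 4, 4, 8, 8]
Loop ends.
len(tally) = 6

Final answer: 6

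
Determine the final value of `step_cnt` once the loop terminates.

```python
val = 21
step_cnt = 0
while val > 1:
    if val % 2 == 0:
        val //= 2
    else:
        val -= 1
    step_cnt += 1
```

Let's trace through this code step by step.

Initialize: val = 21
Initialize: step_cnt = 0
Entering loop: while val > 1:
After iteration 1: val = 20, step_cnt = 1
After iteration 2: val = 10, step_cnt = 2
After iteration 3: val = 5, step_cnt = 3
After iteration 4: val = 4, step_cnt = 4
After iteration 5: val = 2, step_cnt = 5
After iteration 6: val = 1, step_cnt = 6
Loop ends.

Final answer: 6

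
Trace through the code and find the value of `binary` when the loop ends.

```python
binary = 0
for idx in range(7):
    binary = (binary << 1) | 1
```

Let's trace through this code step by step.

Initialize: binary = 0
Entering loop: for idx in range(7):
After iteration 1: idx = 0, binary = 1
After iteration 2: idx = 1, binary = 3
After iteration 3: idx = 2, binary = 7
After iteration 4: idx = 3, binary = 15
After iteration 5: idx = 4, binary = 31
After iteration 6: idx = 5, binary = 63
After iteration 7: idx = 6, binary = 127
Loop ends.

Final answer: 127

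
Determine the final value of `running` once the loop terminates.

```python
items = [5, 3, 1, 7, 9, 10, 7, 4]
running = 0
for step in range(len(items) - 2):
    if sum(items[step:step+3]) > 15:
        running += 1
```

Let's trace through this code step by step.

Initialize: items = [5, 3, 1, 7, 9, 10, 7, 4]
Initialize: running = 0
Entering loop: for step in range(len(items) - 2):
After iteration 1: step = 0, running = 0
After iteration 2: step = 1, running = 0
After iteration 3: step = 2, running = 1
After iteration 4: step = 3, running = 2
After iteration 5: step = 4, running = 3
After iteration 6: step = 5, running = 4
Loop ends.

Final answer: 4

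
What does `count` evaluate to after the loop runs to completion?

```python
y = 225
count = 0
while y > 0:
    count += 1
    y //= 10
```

Let's trace through this code step by step.

Initialize: y = 225
Initialize: count = 0
Entering loop: while y > 0:
After iteration 1: y = 22, count = 1
After iteration 2: y = 2, count = 2
After iteration 3: y = 0, count = 3
Loop ends.

Final answer: 3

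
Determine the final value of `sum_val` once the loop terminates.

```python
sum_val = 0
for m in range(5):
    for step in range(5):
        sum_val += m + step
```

Let's trace through this code step by step.

Initialize: sum_val = 0
Entering loop: for m in range(5):
After iteration 1: m = 0, sum_val = 10
After iteration 2: m = 1, sum_val = 25
After iteration 3: m = 2, sum_val = 45
After iteration 4: m = 3, sum_val = 70
After iteration 5: m = 4, sum_val = 100
Loop ends.

Final answer: 100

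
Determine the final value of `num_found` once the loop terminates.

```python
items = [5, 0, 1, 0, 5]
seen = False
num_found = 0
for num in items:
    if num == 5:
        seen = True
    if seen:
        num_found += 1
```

Let's trace through this code step by step.

Initialize: items = [5, 0, 1, 0, 5]
Initialize: seen = False
Initialize: num_found = 0
Entering loop: for num in items:
After iteration 1: num = 5, seen = True, num_found = 1
After iteration 2: num = 0, seen = True, num_found = 2
After iteration 3: num = 1, seen = True, num_found = 3
After iteration 4: num = 0, seen = True, num_found = 4
After iteration 5: num = 5, seen = True, num_found = 5
Loop ends.

Final answer: 5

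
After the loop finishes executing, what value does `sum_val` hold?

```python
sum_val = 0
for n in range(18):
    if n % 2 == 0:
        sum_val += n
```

Let's trace through this code step by step.

Initialize: sum_val = 0
Entering loop: for n in range(18):
After iteration 1: n = 0, sum_val = 0
After iteration 2: n = 1, sum_val = 0
After iteration 3: n = 2, sum_val = 2
After iteration 4: n = 3, sum_val = 2
After iteration 5: n = 4, sum_val = 6
After iteration 6: n = 5, sum_val = 6
After iteration 7: n = 6, sum_val = 12
After iteration 8: n = 7, sum_val = 12
After iteration 9: n = 8, sum_val = 20
After iteration 10: n = 9, sum_val = 20
After iteration 11: n = 10, sum_val = 30
After iteration 12: n = 11, sum_val = 30
After iteration 13: n = 12, sum_val = 42
After iteration 14: n = 13, sum_val = 42
After iteration 15: n = 14, sum_val = 56
After iteration 16: n = 15, sum_val = 56
After iteration 17: n = 16, sum_val = 72
After iteration 18: n = 17, sum_val = 72
Loop ends.

Final answer: 72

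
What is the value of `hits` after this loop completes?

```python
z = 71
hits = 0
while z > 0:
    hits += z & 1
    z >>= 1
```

Let's trace through this code step by step.

Initialize: z = 71
Initialize: hits = 0
Entering loop: while z > 0:
After iteration 1: z = 35, hits = 1
After iteration 2: z = 17, hits = 2
After iteration 3: z = 8, hits = 3
After iteration 4: z = 4, hits = 3
After iteration 5: z = 2, hits = 3
After iteration 6: z = 1, hits = 3
After iteration 7: z = 0, hits = 4
Loop ends.

Final answer: 4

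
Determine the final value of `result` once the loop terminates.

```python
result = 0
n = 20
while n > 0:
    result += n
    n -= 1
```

Let's trace through this code step by step.

Initialize: result = 0
Initialize: n = 20
Entering loop: while n > 0:
After iteration 1: result = 20, n = 19
After iteration 2: result = 39, n = 18
After iteration 3: result = 57, n = 17
After iteration 4: result = 74, n = 16
After iteration 5: result = 90, n = 15
After iteration 6: result = 105, n = 14
After iteration 7: result = 119, n = 13
After iteration 8: result = 132, n = 12
After iteration 9: result = 144, n = 11
After iteration 10: result = 155, n = 10
After iteration 11: result = 165, n = 9
After iteration 12: result = 174, n = 8
After iteration 13: result = 182, n = 7
After iteration 14: result = 189, n = 6
After iteration 15: result = 195, n = 5
After iteration 16: result = 200, n = 4
After iteration 17: result = 204, n = 3
After iteration 18: result = 207, n = 2
After iteration 19: result = 209, n = 1
After iteration 20: result = 210, n = 0
Loop ends.

Final answer: 210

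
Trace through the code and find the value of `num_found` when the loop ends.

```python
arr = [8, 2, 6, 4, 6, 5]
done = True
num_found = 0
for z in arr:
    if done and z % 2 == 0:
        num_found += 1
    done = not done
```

Let's trace through this code step by step.

Initialize: arr = [8, 2, 6, 4, 6, 5]
Initialize: done = True
Initialize: num_found = 0
Entering loop: for z in arr:
After iteration 1: z = 8, done = False, num_found = 1
After iteration 2: z = 2, done = True, num_found = 1
After iteration 3: z = 6, done = False, num_found = 2
After iteration 4: z = 4, done = True, num_found = 2
After iteration 5: z = 6, done = False, num_found = 3
After iteration 6: z = 5, done = True, num_found = 3
Loop ends.

Final answer: 3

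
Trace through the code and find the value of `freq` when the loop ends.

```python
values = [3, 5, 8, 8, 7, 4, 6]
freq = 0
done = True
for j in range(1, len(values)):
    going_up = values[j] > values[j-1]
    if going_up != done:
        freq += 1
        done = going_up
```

Let's trace through this code step by step.

Initialize: values = [3, 5, 8, 8, 7, 4, 6]
Initialize: freq = 0
Initialize: done = True
Entering loop: for j in range(1, len(values)):
After iteration 1: j = 1, freq = 0, done = True, going_up = True
After iteration 2: j = 2, freq = 0, done = True, going_up = True
After iteration 3: j = 3, freq = 1, done = False, going_up = False
After iteration 4: j = 4, freq = 1, done = False, going_up = False
After iteration 5: j = 5, freq = 1, done = False, going_up = False
After iteration 6: j = 6, freq = 2, done = True, going_up = True
Loop ends.

Final answer: 2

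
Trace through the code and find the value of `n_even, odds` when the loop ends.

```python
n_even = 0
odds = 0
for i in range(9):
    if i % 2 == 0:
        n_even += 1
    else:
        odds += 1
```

Let's trace through this code step by step.

Initialize: n_even = 0
Initialize: odds = 0
Entering loop: for i in range(9):
After iteration 1: i = 0, n_even = 1, odds = 0
After iteration 2: i = 1, n_even = 1, odds = 1
After iteration 3: i = 2, n_even = 2, odds = 1
After iteration 4: i = 3, n_even = 2, odds = 2
After iteration 5: i = 4, n_even = 3, odds = 2
After iteration 6: i = 5, n_even = 3, odds = 3
After iteration 7: i = 6, n_even = 4, odds = 3
After iteration 8: i = 7, n_even = 4, odds = 4
After iteration 9: i = 8, n_even = 5, odds = 4
Loop ends.

Final answer: 5, 4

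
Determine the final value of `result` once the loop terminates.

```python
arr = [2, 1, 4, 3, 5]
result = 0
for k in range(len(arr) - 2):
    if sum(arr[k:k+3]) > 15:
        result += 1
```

Let's trace through this code step by step.

Initialize: arr = [2, 1, 4, 3, 5]
Initialize: result = 0
Entering loop: for k in range(len(arr) - 2):
After iteration 1: k = 0, result = 0
After iteration 2: k = 1, result = 0
After iteration 3: k = 2, result = 0
Loop ends.

Final answer: 0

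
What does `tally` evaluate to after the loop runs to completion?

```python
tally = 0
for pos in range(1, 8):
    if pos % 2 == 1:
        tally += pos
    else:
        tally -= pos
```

Let's trace through this code step by step.

Initialize: tally = 0
Entering loop: for pos in range(1, 8):
After iteration 1: pos = 1, tally = 1
After iteration 2: pos = 2, tally = -1
After iteration 3: pos = 3, tally = 2
After iteration 4: pos = 4, tally = -2
After iteration 5: pos = 5, tally = 3
After iteration 6: pos = 6, tally = -3
After iteration 7: pos = 7, tally = 4
Loop ends.

Final answer: 4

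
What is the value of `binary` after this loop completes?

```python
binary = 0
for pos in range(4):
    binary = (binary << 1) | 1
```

Let's trace through this code step by step.

Initialize: binary = 0
Entering loop: for pos in range(4):
After iteration 1: pos = 0, binary = 1
After iteration 2: pos = 1, binary = 3
After iteration 3: pos = 2, binary = 7
After iteration 4: pos = 3, binary = 15
Loop ends.

Final answer: 15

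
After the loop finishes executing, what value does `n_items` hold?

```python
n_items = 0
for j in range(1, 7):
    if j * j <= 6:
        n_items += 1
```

Let's trace through this code step by step.

Initialize: n_items = 0
Entering loop: for j in range(1, 7):
After iteration 1: j = 1, n_items = 1
After iteration 2: j = 2, n_items = 2
After iteration 3: j = 3, n_items = 2
After iteration 4: j = 4, n_items = 2
After iteration 5: j = 5, n_items = 2
After iteration 6: j = 6, n_items = 2
Loop ends.

Final answer: 2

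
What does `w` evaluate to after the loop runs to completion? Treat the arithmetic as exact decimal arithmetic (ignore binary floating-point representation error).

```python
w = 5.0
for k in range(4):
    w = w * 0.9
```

Let's trace through this code step by step.

Initialize: w = 5.0
Entering loop: for k in range(4):
After iteration 1: k = 0, w = 4.5
After iteration 2: k = 1, w = 4.05
After iteration 3: k = 2, w = 3.645
After iteration 4: k = 3, w = 3.2805
Loop ends.

Final answer: 3.2805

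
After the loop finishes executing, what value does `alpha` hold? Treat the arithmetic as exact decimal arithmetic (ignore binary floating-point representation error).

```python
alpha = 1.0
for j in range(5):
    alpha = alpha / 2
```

Let's trace through this code step by step.

Initialize: alpha = 1.0
Entering loop: for j in range(5):
After iteration 1: j = 0, alpha = 0.5
After iteration 2: j = 1, alpha = 0.25
After iteration 3: j = 2, alpha = 0.125
After iteration 4: j = 3, alpha = 0.0625
After iteration 5: j = 4, alpha = 0.03125
Loop ends.

Final answer: 0.03125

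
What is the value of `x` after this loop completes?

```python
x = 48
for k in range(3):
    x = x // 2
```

Let's trace through this code step by step.

Initialize: x = 48
Entering loop: for k in range(3):
After iteration 1: k = 0, x = 24
After iteration 2: k = 1, x = 12
After iteration 3: k = 2, x = 6
Loop ends.

Final answer: 6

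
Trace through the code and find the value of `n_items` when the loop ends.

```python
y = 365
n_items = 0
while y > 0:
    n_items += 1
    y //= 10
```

Let's trace through this code step by step.

Initialize: y = 365
Initialize: n_items = 0
Entering loop: while y > 0:
After iteration 1: y = 36, n_items = 1
After iteration 2: y = 3, n_items = 2
After iteration 3: y = 0, n_items = 3
Loop ends.

Final answer: 3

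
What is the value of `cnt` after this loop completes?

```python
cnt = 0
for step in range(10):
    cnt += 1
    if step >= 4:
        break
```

Let's trace through this code step by step.

Initialize: cnt = 0
Entering loop: for step in range(10):
After iteration 1: step = 0, cnt = 1
After iteration 2: step = 1, cnt = 2
After iteration 3: step = 2, cnt = 3
After iteration 4: step = 3, cnt = 4
After iteration 5: step = 4, cnt = 5
Loop ends.

Final answer: 5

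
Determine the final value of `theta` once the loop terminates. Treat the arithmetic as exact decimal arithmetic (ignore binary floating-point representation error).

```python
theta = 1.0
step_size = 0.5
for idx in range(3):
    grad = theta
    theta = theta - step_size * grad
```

Let's trace through this code step by step.

Initialize: theta = 1.0
Initialize: step_size = 0.5
Entering loop: for idx in range(3):
After iteration 1: idx = 0, theta = 0.5, grad = 1.0
After iteration 2: idx = 1, theta = 0.25, grad = 0.5
After iteration 3: idx = 2, theta = 0.125, grad = 0.25
Loop ends.

Final answer: 0.125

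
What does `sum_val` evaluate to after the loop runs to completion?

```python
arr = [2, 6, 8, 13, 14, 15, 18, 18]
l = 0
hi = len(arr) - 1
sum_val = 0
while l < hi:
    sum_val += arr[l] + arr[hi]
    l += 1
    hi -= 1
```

Let's trace through this code step by step.

Initialize: arr = [2, 6, 8, 13, 14, 15, 18, 18]
Initialize: l = 0
Initialize: hi = 7
Initialize: sum_val = 0
Entering loop: while l < hi:
After iteration 1: l = 1, hi = 6, sum_val = 20
After iteration 2: l = 2, hi = 5, sum_val = 44
After iteration 3: l = 3, hi = 4, sum_val = 67
After iteration 4: l = 4, hi = 3, sum_val = 94
Loop ends.

Final answer: 94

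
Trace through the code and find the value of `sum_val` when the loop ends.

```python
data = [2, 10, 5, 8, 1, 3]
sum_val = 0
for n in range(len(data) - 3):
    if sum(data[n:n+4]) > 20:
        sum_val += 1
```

Let's trace through this code step by step.

Initialize: data = [2, 10, 5, 8, 1, 3]
Initialize: sum_val = 0
Entering loop: for n in range(len(data) - 3):
After iteration 1: n = 0, sum_val = 1
After iteration 2: n = 1, sum_val = 2
After iteration 3: n = 2, sum_val = 2
Loop ends.

Final answer: 2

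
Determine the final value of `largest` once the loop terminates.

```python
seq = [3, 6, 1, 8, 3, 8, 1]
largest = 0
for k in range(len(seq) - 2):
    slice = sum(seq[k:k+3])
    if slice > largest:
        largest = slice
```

Let's trace through this code step by step.

Initialize: seq = [3, 6, 1, 8, 3, 8, 1]
Initialize: largest = 0
Entering loop: for k in range(len(seq) - 2):
After iteration 1: k = 0, largest = 10, slice = 10
After iteration 2: k = 1, largest = 15, slice = 15
After iteration 3: k = 2, largest = 15, slice = 12
After iteration 4: k = 3, largest = 19, slice = 19
After iteration 5: k = 4, largest = 19, slice = 12
Loop ends.

Final answer: 19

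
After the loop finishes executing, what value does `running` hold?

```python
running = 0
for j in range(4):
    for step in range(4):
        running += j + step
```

Let's trace through this code step by step.

Initialize: running = 0
Entering loop: for j in range(4):
After iteration 1: j = 0, running = 6
After iteration 2: j = 1, running = 16
After iteration 3: j = 2, running = 30
After iteration 4: j = 3, running = 48
Loop ends.

Final answer: 48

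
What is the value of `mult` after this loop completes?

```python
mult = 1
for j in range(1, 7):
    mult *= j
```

Let's trace through this code step by step.

Initialize: mult = 1
Entering loop: for j in range(1, 7):
After iteration 1: j = 1, mult = 1
After iteration 2: j = 2, mult = 2
After iteration 3: j = 3, mult = 6
After iteration 4: j = 4, mult = 24
After iteration 5: j = 5, mult = 120
After iteration 6: j = 6, mult = 720
Loop ends.

Final answer: 720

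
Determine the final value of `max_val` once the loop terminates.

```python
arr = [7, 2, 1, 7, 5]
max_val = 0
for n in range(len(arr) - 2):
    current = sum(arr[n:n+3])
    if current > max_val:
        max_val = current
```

Let's trace through this code step by step.

Initialize: arr = [7, 2, 1, 7, 5]
Initialize: max_val = 0
Entering loop: for n in range(len(arr) - 2):
After iteration 1: n = 0, max_val = 10, current = 10
After iteration 2: n = 1, max_val = 10, current = 10
After iteration 3: n = 2, max_val = 13, current = 13
Loop ends.

Final answer: 13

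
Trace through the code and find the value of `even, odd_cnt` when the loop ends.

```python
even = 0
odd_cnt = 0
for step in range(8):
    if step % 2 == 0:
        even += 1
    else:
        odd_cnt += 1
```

Let's trace through this code step by step.

Initialize: even = 0
Initialize: odd_cnt = 0
Entering loop: for step in range(8):
After iteration 1: step = 0, even = 1, odd_cnt = 0
After iteration 2: step = 1, even = 1, odd_cnt = 1
After iteration 3: step = 2, even = 2, odd_cnt = 1
After iteration 4: step = 3, even = 2, odd_cnt = 2
After iteration 5: step = 4, even = 3, odd_cnt = 2
After iteration 6: step = 5, even = 3, odd_cnt = 3
After iteration 7: step = 6, even = 4, odd_cnt = 3
After iteration 8: step = 7, even = 4, odd_cnt = 4
Loop ends.

Final answer: 4, 4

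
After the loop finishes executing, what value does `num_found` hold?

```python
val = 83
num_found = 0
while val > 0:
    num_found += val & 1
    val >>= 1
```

Let's trace through this code step by step.

Initialize: val = 83
Initialize: num_found = 0
Entering loop: while val > 0:
After iteration 1: val = 41, num_found = 1
After iteration 2: val = 20, num_found = 2
After iteration 3: val = 10, num_found = 2
After iteration 4: val = 5, num_found = 2
After iteration 5: val = 2, num_found = 3
After iteration 6: val = 1, num_found = 3
After iteration 7: val = 0, num_found = 4
Loop ends.

Final answer: 4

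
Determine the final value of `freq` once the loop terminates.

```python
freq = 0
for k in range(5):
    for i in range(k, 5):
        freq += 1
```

Let's trace through this code step by step.

Initialize: freq = 0
Entering loop: for k in range(5):
After iteration 1: k = 0, freq = 5
After iteration 2: k = 1, freq = 9
After iteration 3: k = 2, freq = 12
After iteration 4: k = 3, freq = 14
After iteration 5: k = 4, freq = 15
Loop ends.

Final answer: 15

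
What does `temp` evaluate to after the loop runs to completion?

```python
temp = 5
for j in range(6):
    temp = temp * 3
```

Let's trace through this code step by step.

Initialize: temp = 5
Entering loop: for j in range(6):
After iteration 1: j = 0, temp = 15
After iteration 2: j = 1, temp = 45
After iteration 3: j = 2, temp = 135
After iteration 4: j = 3, temp = 405
After iteration 5: j = 4, temp = 1215
After iteration 6: j = 5, temp = 3645
Loop ends.

Final answer: 3645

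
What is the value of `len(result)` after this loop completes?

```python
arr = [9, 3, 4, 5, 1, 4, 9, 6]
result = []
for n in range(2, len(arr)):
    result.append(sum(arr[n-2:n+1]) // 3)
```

Let's trace through this code step by step.

Initialize: arr = [9, 3, 4, 5, 1, 4, 9, 6]
Initialize: result = []
Entering loop: for n in range(2, len(arr)):
After iteration 1: n = 2, result = [5]
After iteration 2: n = 3, result = [5, 4]
After iteration 3: n = 4, result = [5, 4, 3]
After iteration 4: n = 5, result = [5, 4, 3, 3]
After iteration 5: n = 6, result = [5, 4, 3, 3, 4]
After iteration 6: n = 7, result = [5, 4, 3, 3, 4, 6]
Loop ends.
len(result) = 6

Final answer: 6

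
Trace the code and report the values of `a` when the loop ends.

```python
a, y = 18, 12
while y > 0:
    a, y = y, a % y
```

Let's trace through this code step by step.

Initialize: a = 18
Initialize: y = 12
Entering loop: while y > 0:
After iteration 1: a = 12, y = 6
After iteration 2: a = 6, y = 0
Loop ends.

Final answer: 6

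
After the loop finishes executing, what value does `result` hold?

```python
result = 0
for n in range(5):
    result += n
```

Let's trace through this code step by step.

Initialize: result = 0
Entering loop: for n in range(5):
After iteration 1: n = 0, result = 0
After iteration 2: n = 1, result = 1
After iteration 3: n = 2, result = 3
After iteration 4: n = 3, result = 6
After iteration 5: n = 4, result = 10
Loop ends.

Final answer: 10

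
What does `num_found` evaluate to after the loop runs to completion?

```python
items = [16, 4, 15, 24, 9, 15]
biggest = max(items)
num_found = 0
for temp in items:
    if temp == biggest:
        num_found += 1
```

Let's trace through this code step by step.

Initialize: items = [16, 4, 15, 24, 9, 15]
Initialize: biggest = 24
Initialize: num_found = 0
Entering loop: for temp in items:
After iteration 1: temp = 16, num_found = 0
After iteration 2: temp = 4, num_found = 0
After iteration 3: temp = 15, num_found = 0
After iteration 4: temp = 24, num_found = 1
After iteration 5: temp = 9, num_found = 1
After iteration 6: temp = 15, num_found = 1
Loop ends.

Final answer: 1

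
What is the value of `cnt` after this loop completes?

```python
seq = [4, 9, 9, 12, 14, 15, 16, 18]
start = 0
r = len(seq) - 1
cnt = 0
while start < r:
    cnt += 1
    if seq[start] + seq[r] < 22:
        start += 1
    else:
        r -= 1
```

Let's trace through this code step by step.

Initialize: seq = [4, 9, 9, 12, 14, 15, 16, 18]
Initialize: start = 0
Initialize: r = 7
Initialize: cnt = 0
Entering loop: while start < r:
After iteration 1: start = 0, r = 6, cnt = 1
After iteration 2: start = 1, r = 6, cnt = 2
After iteration 3: start = 1, r = 5, cnt = 3
After iteration 4: start = 1, r = 4, cnt = 4
After iteration 5: start = 1, r = 3, cnt = 5
After iteration 6: start = 2, r = 3, cnt = 6
After iteration 7: start = 3, r = 3, cnt = 7
Loop ends.

Final answer: 7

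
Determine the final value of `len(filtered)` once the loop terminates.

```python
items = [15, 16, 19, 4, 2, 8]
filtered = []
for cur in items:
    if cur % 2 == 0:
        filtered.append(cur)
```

Let's trace through this code step by step.

Initialize: items = [15, 16, 19, 4, 2, 8]
Initialize: filtered = []
Entering loop: for cur in items:
After iteration 1: cur = 15, filtered = []
After iteration 2: cur = 16, filtered = [16]
After iteration 3: cur = 19, filtered = [16]
After iteration 4: cur = 4, filtered = [16, 4]
After iteration 5: cur = 2, filtered = [16, 4, 2]
After iteration 6: cur = 8, filtered = [16, 4, 2, 8]
Loop ends.
len(filtered) = 4

Final answer: 4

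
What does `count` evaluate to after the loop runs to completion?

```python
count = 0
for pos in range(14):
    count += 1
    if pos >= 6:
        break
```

Let's trace through this code step by step.

Initialize: count = 0
Entering loop: for pos in range(14):
After iteration 1: pos = 0, count = 1
After iteration 2: pos = 1, count = 2
After iteration 3: pos = 2, count = 3
After iteration 4: pos = 3, count = 4
After iteration 5: pos = 4, count = 5
After iteration 6: pos = 5, count = 6
After iteration 7: pos = 6, count = 7
Loop ends.

Final answer: 7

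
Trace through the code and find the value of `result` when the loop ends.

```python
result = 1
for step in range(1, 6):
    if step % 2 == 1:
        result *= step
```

Let's trace through this code step by step.

Initialize: result = 1
Entering loop: for step in range(1, 6):
After iteration 1: step = 1, result = 1
After iteration 2: step = 2, result = 1
After iteration 3: step = 3, result = 3
After iteration 4: step = 4, result = 3
After iteration 5: step = 5, result = 15
Loop ends.

Final answer: 15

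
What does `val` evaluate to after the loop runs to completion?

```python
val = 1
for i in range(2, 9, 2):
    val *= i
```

Let's trace through this code step by step.

Initialize: val = 1
Entering loop: for i in range(2, 9, 2):
After iteration 1: i = 2, val = 2
After iteration 2: i = 4, val = 8
After iteration 3: i = 6, val = 48
After iteration 4: i = 8, val = 384
Loop ends.

Final answer: 384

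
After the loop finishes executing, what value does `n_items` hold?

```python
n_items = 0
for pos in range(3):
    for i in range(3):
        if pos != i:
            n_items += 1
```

Let's trace through this code step by step.

Initialize: n_items = 0
Entering loop: for pos in range(3):
After iteration 1: pos = 0, n_items = 2
After iteration 2: pos = 1, n_items = 4
After iteration 3: pos = 2, n_items = 6
Loop ends.

Final answer: 6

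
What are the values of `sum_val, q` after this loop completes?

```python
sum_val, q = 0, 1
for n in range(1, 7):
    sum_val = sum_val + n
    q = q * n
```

Let's trace through this code step by step.

Initialize: sum_val = 0
Initialize: q = 1
Entering loop: for n in range(1, 7):
After iteration 1: n = 1, sum_val = 1, q = 1
After iteration 2: n = 2, sum_val = 3, q = 2
After iteration 3: n = 3, sum_val = 6, q = 6
After iteration 4: n = 4, sum_val = 10, q = 24
After iteration 5: n = 5, sum_val = 15, q = 120
After iteration 6: n = 6, sum_val = 21, q = 720
Loop ends.

Final answer: 21, 720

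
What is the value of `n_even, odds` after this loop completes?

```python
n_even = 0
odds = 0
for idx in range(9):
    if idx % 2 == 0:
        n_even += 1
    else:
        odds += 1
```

Let's trace through this code step by step.

Initialize: n_even = 0
Initialize: odds = 0
Entering loop: for idx in range(9):
After iteration 1: idx = 0, n_even = 1, odds = 0
After iteration 2: idx = 1, n_even = 1, odds = 1
After iteration 3: idx = 2, n_even = 2, odds = 1
After iteration 4: idx = 3, n_even = 2, odds = 2
After iteration 5: idx = 4, n_even = 3, odds = 2
After iteration 6: idx = 5, n_even = 3, odds = 3
After iteration 7: idx = 6, n_even = 4, odds = 3
After iteration 8: idx = 7, n_even = 4, odds = 4
After iteration 9: idx = 8, n_even = 5, odds = 4
Loop ends.

Final answer: 5, 4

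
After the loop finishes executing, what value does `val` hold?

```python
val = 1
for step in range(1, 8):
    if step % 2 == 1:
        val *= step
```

Let's trace through this code step by step.

Initialize: val = 1
Entering loop: for step in range(1, 8):
After iteration 1: step = 1, val = 1
After iteration 2: step = 2, val = 1
After iteration 3: step = 3, val = 3
After iteration 4: step = 4, val = 3
After iteration 5: step = 5, val = 15
After iteration 6: step = 6, val = 15
After iteration 7: step = 7, val = 105
Loop ends.

Final answer: 105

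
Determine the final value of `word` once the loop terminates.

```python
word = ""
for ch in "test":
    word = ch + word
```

Let's trace through this code step by step.

Initialize: word = ''
Entering loop: for ch in "test":
After iteration 1: ch = 't', word = 't'
After iteration 2: ch = 'e', word = 'et'
After iteration 3: ch = 's', word = 'set'
After iteration 4: ch = 't', word = 'tset'
Loop ends.

Final answer: 'tset'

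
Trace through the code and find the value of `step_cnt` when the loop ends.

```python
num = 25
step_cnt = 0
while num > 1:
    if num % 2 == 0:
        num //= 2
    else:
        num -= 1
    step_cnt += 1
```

Let's trace through this code step by step.

Initialize: num = 25
Initialize: step_cnt = 0
Entering loop: while num > 1:
After iteration 1: num = 24, step_cnt = 1
After iteration 2: num = 12, step_cnt = 2
After iteration 3: num = 6, step_cnt = 3
After iteration 4: num = 3, step_cnt = 4
After iteration 5: num = 2, step_cnt = 5
After iteration 6: num = 1, step_cnt = 6
Loop ends.

Final answer: 6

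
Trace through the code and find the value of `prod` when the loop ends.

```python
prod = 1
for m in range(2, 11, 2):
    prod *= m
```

Let's trace through this code step by step.

Initialize: prod = 1
Entering loop: for m in range(2, 11, 2):
After iteration 1: m = 2, prod = 2
After iteration 2: m = 4, prod = 8
After iteration 3: m = 6, prod = 48
After iteration 4: m = 8, prod = 384
After iteration 5: m = 10, prod = 3840
Loop ends.

Final answer: 3840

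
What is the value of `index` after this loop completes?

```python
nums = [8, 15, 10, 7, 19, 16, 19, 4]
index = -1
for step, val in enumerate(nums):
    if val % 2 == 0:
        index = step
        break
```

Let's trace through this code step by step.

Initialize: nums = [8, 15, 10, 7, 19, 16, 19, 4]
Initialize: index = -1
Entering loop: for step, val in enumerate(nums):
After iteration 1: step = 0, val = 8, index = 0
Loop ends.

Final answer: 0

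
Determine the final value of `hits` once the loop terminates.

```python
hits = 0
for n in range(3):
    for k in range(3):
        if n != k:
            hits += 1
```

Let's trace through this code step by step.

Initialize: hits = 0
Entering loop: for n in range(3):
After iteration 1: n = 0, hits = 2
After iteration 2: n = 1, hits = 4
After iteration 3: n = 2, hits = 6
Loop ends.

Final answer: 6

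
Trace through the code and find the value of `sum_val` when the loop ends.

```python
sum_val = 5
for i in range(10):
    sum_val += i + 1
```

Let's trace through this code step by step.

Initialize: sum_val = 5
Entering loop: for i in range(10):
After iteration 1: i = 0, sum_val = 6
After iteration 2: i = 1, sum_val = 8
After iteration 3: i = 2, sum_val = 11
After iteration 4: i = 3, sum_val = 15
After iteration 5: i = 4, sum_val = 20
After iteration 6: i = 5, sum_val = 26
After iteration 7: i = 6, sum_val = 33
After iteration 8: i = 7, sum_val = 41
After iteration 9: i = 8, sum_val = 50
After iteration 10: i = 9, sum_val = 60
Loop ends.

Final answer: 60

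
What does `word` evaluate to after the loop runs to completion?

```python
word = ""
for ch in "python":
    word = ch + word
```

Let's trace through this code step by step.

Initialize: word = ''
Entering loop: for ch in "python":
After iteration 1: ch = 'p', word = 'p'
After iteration 2: ch = 'y', word = 'yp'
After iteration 3: ch = 't', word = 'typ'
After iteration 4: ch = 'h', word = 'htyp'
After iteration 5: ch = 'o', word = 'ohtyp'
After iteration 6: ch = 'n', word = 'nohtyp'
Loop ends.

Final answer: 'nohtyp'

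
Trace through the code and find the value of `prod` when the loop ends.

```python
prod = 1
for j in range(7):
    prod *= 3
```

Let's trace through this code step by step.

Initialize: prod = 1
Entering loop: for j in range(7):
After iteration 1: j = 0, prod = 3
After iteration 2: j = 1, prod = 9
After iteration 3: j = 2, prod = 27
After iteration 4: j = 3, prod = 81
After iteration 5: j = 4, prod = 243
After iteration 6: j = 5, prod = 729
After iteration 7: j = 6, prod = 2187
Loop ends.

Final answer: 2187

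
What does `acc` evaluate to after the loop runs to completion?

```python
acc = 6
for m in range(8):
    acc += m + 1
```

Let's trace through this code step by step.

Initialize: acc = 6
Entering loop: for m in range(8):
After iteration 1: m = 0, acc = 7
After iteration 2: m = 1, acc = 9
After iteration 3: m = 2, acc = 12
After iteration 4: m = 3, acc = 16
After iteration 5: m = 4, acc = 21
After iteration 6: m = 5, acc = 27
After iteration 7: m = 6, acc = 34
After iteration 8: m = 7, acc = 42
Loop ends.

Final answer: 42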